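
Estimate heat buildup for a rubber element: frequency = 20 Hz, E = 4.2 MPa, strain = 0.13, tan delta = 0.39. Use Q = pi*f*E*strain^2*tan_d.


Q = pi * f * E * strain^2 * tan_d
= pi * 20 * 4.2 * 0.13^2 * 0.39
= pi * 20 * 4.2 * 0.0169 * 0.39
= 1.7393

Q = 1.7393


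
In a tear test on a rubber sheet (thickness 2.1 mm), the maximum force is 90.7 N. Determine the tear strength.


Tear strength = force / thickness
= 90.7 / 2.1
= 43.19 N/mm

43.19 N/mm


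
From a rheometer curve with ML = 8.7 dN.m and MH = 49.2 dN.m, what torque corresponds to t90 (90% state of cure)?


M90 = ML + 0.9 * (MH - ML)
M90 = 8.7 + 0.9 * (49.2 - 8.7)
M90 = 8.7 + 0.9 * 40.5
M90 = 45.15 dN.m

45.15 dN.m


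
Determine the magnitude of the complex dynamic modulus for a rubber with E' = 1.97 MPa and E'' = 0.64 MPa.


|E*| = sqrt(E'^2 + E''^2)
= sqrt(1.97^2 + 0.64^2)
= sqrt(3.8809 + 0.4096)
= 2.071 MPa

2.071 MPa


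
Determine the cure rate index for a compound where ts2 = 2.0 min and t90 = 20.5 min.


CRI = 100 / (t90 - ts2)
= 100 / (20.5 - 2.0)
= 100 / 18.5
= 5.41 min^-1

5.41 min^-1


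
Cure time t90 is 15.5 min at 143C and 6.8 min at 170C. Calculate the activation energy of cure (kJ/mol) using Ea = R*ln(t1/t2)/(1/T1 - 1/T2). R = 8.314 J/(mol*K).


T1 = 416.15 K, T2 = 443.15 K
1/T1 - 1/T2 = 1.4641e-04
ln(t1/t2) = ln(15.5/6.8) = 0.8239
Ea = 8.314 * 0.8239 / 1.4641e-04 = 46787.5807 J/mol
Ea = 46.79 kJ/mol

46.79 kJ/mol


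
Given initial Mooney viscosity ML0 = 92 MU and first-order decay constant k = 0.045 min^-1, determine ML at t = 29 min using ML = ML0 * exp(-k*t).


ML = ML0 * exp(-k * t)
ML = 92 * exp(-0.045 * 29)
ML = 92 * 0.2712
ML = 24.95 MU

24.95 MU


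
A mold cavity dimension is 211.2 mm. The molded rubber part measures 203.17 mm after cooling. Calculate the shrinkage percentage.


Shrinkage = (mold - part) / mold * 100
= (211.2 - 203.17) / 211.2 * 100
= 8.03 / 211.2 * 100
= 3.8%

3.8%


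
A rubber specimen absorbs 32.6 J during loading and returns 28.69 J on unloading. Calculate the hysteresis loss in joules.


Hysteresis loss = loading - unloading
= 32.6 - 28.69
= 3.91 J

3.91 J


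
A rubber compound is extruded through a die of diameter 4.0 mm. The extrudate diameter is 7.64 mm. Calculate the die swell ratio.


Die swell ratio = D_extrudate / D_die
= 7.64 / 4.0
= 1.91

Die swell = 1.91


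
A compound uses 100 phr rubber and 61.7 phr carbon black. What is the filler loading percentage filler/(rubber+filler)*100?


Filler % = filler / (rubber + filler) * 100
= 61.7 / (100 + 61.7) * 100
= 61.7 / 161.7 * 100
= 38.16%

38.16%


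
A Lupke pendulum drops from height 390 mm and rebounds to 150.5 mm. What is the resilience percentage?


Resilience = h_rebound / h_drop * 100
= 150.5 / 390 * 100
= 38.6%

38.6%


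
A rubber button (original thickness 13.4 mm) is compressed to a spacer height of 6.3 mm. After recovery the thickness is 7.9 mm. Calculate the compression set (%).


CS = (t0 - recovered) / (t0 - ts) * 100
= (13.4 - 7.9) / (13.4 - 6.3) * 100
= 5.5 / 7.1 * 100
= 77.5%

77.5%


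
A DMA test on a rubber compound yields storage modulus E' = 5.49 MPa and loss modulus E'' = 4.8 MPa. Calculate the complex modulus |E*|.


|E*| = sqrt(E'^2 + E''^2)
= sqrt(5.49^2 + 4.8^2)
= sqrt(30.1401 + 23.0400)
= 7.292 MPa

7.292 MPa


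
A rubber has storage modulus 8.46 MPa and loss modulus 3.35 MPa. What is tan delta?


tan delta = E'' / E'
= 3.35 / 8.46
= 0.396

tan delta = 0.396


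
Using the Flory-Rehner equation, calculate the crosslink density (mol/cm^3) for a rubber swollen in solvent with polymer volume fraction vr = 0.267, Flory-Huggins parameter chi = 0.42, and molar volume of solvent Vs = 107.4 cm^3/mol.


ln(1 - vr) = ln(1 - 0.267) = -0.3106
Numerator = -((-0.3106) + 0.267 + 0.42 * 0.267^2) = 0.0137
Denominator = 107.4 * (0.267^(1/3) - 0.267/2) = 54.8199
nu = 0.0137 / 54.8199 = 2.4933e-04 mol/cm^3

2.4933e-04 mol/cm^3


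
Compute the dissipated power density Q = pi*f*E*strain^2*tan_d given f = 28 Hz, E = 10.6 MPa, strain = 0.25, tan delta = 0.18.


Q = pi * f * E * strain^2 * tan_d
= pi * 28 * 10.6 * 0.25^2 * 0.18
= pi * 28 * 10.6 * 0.0625 * 0.18
= 10.4898

Q = 10.4898


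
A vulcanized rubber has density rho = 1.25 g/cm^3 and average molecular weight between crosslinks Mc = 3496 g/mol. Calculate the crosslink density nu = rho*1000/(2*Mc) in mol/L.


nu = rho * 1000 / (2 * Mc)
nu = 1.25 * 1000 / (2 * 3496)
nu = 1250.0 / 6992
nu = 0.1788 mol/L

0.1788 mol/L


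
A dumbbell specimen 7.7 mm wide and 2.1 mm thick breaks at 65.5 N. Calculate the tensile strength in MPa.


Area = width * thickness = 7.7 * 2.1 = 16.17 mm^2
TS = force / area = 65.5 / 16.17 = 4.05 MPa

4.05 MPa


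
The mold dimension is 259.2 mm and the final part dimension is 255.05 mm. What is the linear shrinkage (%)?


Shrinkage = (mold - part) / mold * 100
= (259.2 - 255.05) / 259.2 * 100
= 4.15 / 259.2 * 100
= 1.6%

1.6%


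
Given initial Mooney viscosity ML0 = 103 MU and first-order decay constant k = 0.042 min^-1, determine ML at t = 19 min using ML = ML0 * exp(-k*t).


ML = ML0 * exp(-k * t)
ML = 103 * exp(-0.042 * 19)
ML = 103 * 0.4502
ML = 46.37 MU

46.37 MU


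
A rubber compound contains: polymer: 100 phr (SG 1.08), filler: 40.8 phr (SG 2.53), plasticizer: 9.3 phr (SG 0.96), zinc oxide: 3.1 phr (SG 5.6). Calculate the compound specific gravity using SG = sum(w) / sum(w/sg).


Sum of weights = 153.2
Volume contributions:
  polymer: 100/1.08 = 92.5926
  filler: 40.8/2.53 = 16.1265
  plasticizer: 9.3/0.96 = 9.6875
  zinc oxide: 3.1/5.6 = 0.5536
Sum of volumes = 118.9601
SG = 153.2 / 118.9601 = 1.288

SG = 1.288


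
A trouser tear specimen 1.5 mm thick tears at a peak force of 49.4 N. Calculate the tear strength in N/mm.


Tear strength = force / thickness
= 49.4 / 1.5
= 32.93 N/mm

32.93 N/mm


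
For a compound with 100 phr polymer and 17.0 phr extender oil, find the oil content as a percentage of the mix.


Oil % = oil / (100 + oil) * 100
= 17.0 / (100 + 17.0) * 100
= 17.0 / 117.0 * 100
= 14.53%

14.53%


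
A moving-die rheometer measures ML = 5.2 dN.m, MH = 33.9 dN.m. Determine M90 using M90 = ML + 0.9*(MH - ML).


M90 = ML + 0.9 * (MH - ML)
M90 = 5.2 + 0.9 * (33.9 - 5.2)
M90 = 5.2 + 0.9 * 28.7
M90 = 31.03 dN.m

31.03 dN.m


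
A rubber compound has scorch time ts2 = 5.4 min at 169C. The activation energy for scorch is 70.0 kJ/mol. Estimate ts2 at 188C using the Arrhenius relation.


Convert temperatures: T1 = 169 + 273.15 = 442.15 K, T2 = 188 + 273.15 = 461.15 K
ts2_new = 5.4 * exp(70000 / 8.314 * (1/461.15 - 1/442.15))
1/T2 - 1/T1 = -9.3184e-05
ts2_new = 2.46 min

2.46 min


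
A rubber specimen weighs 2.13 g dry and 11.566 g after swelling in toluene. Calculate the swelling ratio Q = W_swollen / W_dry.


Q = W_swollen / W_dry
Q = 11.566 / 2.13
Q = 5.43

Q = 5.43


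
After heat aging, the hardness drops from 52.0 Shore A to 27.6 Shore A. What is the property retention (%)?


Retention = aged / original * 100
= 27.6 / 52.0 * 100
= 53.1%

53.1%


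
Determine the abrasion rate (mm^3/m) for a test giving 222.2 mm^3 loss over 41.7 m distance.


Rate = volume_loss / distance
= 222.2 / 41.7
= 5.329 mm^3/m

5.329 mm^3/m


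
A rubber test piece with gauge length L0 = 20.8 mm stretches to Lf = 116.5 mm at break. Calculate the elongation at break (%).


Elongation = (Lf - L0) / L0 * 100
= (116.5 - 20.8) / 20.8 * 100
= 95.7 / 20.8 * 100
= 460.1%

460.1%


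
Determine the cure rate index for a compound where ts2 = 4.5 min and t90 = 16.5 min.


CRI = 100 / (t90 - ts2)
= 100 / (16.5 - 4.5)
= 100 / 12.0
= 8.33 min^-1

8.33 min^-1


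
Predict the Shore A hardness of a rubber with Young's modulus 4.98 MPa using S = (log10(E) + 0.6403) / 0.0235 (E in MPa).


log10(E) = 0.0235*S - 0.6403  =>  S = (log10(E) + 0.6403) / 0.0235
log10(4.98) = 0.697229
S = (0.697229 + 0.6403) / 0.0235 = 1.337529 / 0.0235
S = 56.9

Shore A = 56.9


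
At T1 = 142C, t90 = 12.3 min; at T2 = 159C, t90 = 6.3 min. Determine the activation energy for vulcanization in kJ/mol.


T1 = 415.15 K, T2 = 432.15 K
1/T1 - 1/T2 = 9.4757e-05
ln(t1/t2) = ln(12.3/6.3) = 0.6690
Ea = 8.314 * 0.6690 / 9.4757e-05 = 58702.8238 J/mol
Ea = 58.7 kJ/mol

58.7 kJ/mol


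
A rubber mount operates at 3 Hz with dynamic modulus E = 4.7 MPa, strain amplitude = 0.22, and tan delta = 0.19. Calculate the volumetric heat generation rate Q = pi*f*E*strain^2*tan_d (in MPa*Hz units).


Q = pi * f * E * strain^2 * tan_d
= pi * 3 * 4.7 * 0.22^2 * 0.19
= pi * 3 * 4.7 * 0.0484 * 0.19
= 0.4074

Q = 0.4074


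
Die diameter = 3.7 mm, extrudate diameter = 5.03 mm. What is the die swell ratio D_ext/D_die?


Die swell ratio = D_extrudate / D_die
= 5.03 / 3.7
= 1.359

Die swell = 1.359


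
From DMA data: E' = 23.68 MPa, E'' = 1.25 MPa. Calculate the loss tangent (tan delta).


tan delta = E'' / E'
= 1.25 / 23.68
= 0.0528

tan delta = 0.0528


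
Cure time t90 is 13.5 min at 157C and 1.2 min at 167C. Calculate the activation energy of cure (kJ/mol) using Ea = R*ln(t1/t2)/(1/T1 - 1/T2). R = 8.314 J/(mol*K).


T1 = 430.15 K, T2 = 440.15 K
1/T1 - 1/T2 = 5.2818e-05
ln(t1/t2) = ln(13.5/1.2) = 2.4204
Ea = 8.314 * 2.4204 / 5.2818e-05 = 380988.6862 J/mol
Ea = 380.99 kJ/mol

380.99 kJ/mol


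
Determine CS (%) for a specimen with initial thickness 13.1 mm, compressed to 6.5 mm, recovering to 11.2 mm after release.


CS = (t0 - recovered) / (t0 - ts) * 100
= (13.1 - 11.2) / (13.1 - 6.5) * 100
= 1.9 / 6.6 * 100
= 28.8%

28.8%


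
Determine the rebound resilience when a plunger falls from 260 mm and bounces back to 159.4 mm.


Resilience = h_rebound / h_drop * 100
= 159.4 / 260 * 100
= 61.3%

61.3%


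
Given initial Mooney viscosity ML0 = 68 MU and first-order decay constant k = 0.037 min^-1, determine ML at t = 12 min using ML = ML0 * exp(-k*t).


ML = ML0 * exp(-k * t)
ML = 68 * exp(-0.037 * 12)
ML = 68 * 0.6415
ML = 43.62 MU

43.62 MU


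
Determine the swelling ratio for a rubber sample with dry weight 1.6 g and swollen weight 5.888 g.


Q = W_swollen / W_dry
Q = 5.888 / 1.6
Q = 3.68

Q = 3.68


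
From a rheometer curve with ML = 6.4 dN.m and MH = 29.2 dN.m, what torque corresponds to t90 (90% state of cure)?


M90 = ML + 0.9 * (MH - ML)
M90 = 6.4 + 0.9 * (29.2 - 6.4)
M90 = 6.4 + 0.9 * 22.8
M90 = 26.92 dN.m

26.92 dN.m


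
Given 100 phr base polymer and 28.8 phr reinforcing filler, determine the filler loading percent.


Filler % = filler / (rubber + filler) * 100
= 28.8 / (100 + 28.8) * 100
= 28.8 / 128.8 * 100
= 22.36%

22.36%


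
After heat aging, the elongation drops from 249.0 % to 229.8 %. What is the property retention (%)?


Retention = aged / original * 100
= 229.8 / 249.0 * 100
= 92.3%

92.3%


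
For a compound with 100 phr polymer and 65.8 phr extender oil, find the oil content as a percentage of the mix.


Oil % = oil / (100 + oil) * 100
= 65.8 / (100 + 65.8) * 100
= 65.8 / 165.8 * 100
= 39.69%

39.69%


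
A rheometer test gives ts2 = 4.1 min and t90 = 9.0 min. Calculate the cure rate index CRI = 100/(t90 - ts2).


CRI = 100 / (t90 - ts2)
= 100 / (9.0 - 4.1)
= 100 / 4.9
= 20.41 min^-1

20.41 min^-1


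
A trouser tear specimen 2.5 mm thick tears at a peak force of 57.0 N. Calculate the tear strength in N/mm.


Tear strength = force / thickness
= 57.0 / 2.5
= 22.8 N/mm

22.8 N/mm


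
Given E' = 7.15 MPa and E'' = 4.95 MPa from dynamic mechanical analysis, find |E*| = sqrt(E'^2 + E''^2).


|E*| = sqrt(E'^2 + E''^2)
= sqrt(7.15^2 + 4.95^2)
= sqrt(51.1225 + 24.5025)
= 8.696 MPa

8.696 MPa


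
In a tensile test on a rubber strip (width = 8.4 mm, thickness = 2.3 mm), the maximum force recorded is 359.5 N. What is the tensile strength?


Area = width * thickness = 8.4 * 2.3 = 19.32 mm^2
TS = force / area = 359.5 / 19.32 = 18.61 MPa

18.61 MPa


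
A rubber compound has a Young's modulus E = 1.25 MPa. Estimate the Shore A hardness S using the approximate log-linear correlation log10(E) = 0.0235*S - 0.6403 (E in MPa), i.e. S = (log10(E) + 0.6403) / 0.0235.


log10(E) = 0.0235*S - 0.6403  =>  S = (log10(E) + 0.6403) / 0.0235
log10(1.25) = 0.096910
S = (0.096910 + 0.6403) / 0.0235 = 0.737210 / 0.0235
S = 31.4

Shore A = 31.4


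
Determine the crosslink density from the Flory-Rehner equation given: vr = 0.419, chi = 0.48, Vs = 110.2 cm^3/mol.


ln(1 - vr) = ln(1 - 0.419) = -0.5430
Numerator = -((-0.5430) + 0.419 + 0.48 * 0.419^2) = 0.0397
Denominator = 110.2 * (0.419^(1/3) - 0.419/2) = 59.3749
nu = 0.0397 / 59.3749 = 6.6923e-04 mol/cm^3

6.6923e-04 mol/cm^3


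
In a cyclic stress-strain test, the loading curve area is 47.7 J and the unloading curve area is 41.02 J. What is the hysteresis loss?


Hysteresis loss = loading - unloading
= 47.7 - 41.02
= 6.68 J

6.68 J


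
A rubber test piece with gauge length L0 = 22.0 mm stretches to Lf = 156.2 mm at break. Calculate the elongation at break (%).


Elongation = (Lf - L0) / L0 * 100
= (156.2 - 22.0) / 22.0 * 100
= 134.2 / 22.0 * 100
= 610.0%

610.0%


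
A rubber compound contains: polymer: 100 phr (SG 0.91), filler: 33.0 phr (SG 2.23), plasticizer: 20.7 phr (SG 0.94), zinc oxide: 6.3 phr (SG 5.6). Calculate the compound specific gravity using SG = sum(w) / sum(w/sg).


Sum of weights = 160.0
Volume contributions:
  polymer: 100/0.91 = 109.8901
  filler: 33.0/2.23 = 14.7982
  plasticizer: 20.7/0.94 = 22.0213
  zinc oxide: 6.3/5.6 = 1.1250
Sum of volumes = 147.8346
SG = 160.0 / 147.8346 = 1.082

SG = 1.082


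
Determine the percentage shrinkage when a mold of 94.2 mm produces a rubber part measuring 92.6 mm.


Shrinkage = (mold - part) / mold * 100
= (94.2 - 92.6) / 94.2 * 100
= 1.6 / 94.2 * 100
= 1.7%

1.7%


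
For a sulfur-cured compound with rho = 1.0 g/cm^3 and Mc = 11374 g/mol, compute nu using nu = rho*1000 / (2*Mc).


nu = rho * 1000 / (2 * Mc)
nu = 1.0 * 1000 / (2 * 11374)
nu = 1000.0 / 22748
nu = 0.0440 mol/L

0.0440 mol/L


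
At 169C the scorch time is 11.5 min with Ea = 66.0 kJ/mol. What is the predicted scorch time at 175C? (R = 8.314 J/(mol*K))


Convert temperatures: T1 = 169 + 273.15 = 442.15 K, T2 = 175 + 273.15 = 448.15 K
ts2_new = 11.5 * exp(66000 / 8.314 * (1/448.15 - 1/442.15))
1/T2 - 1/T1 = -3.0280e-05
ts2_new = 9.04 min

9.04 min


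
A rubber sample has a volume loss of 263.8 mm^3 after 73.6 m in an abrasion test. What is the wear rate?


Rate = volume_loss / distance
= 263.8 / 73.6
= 3.584 mm^3/m

3.584 mm^3/m


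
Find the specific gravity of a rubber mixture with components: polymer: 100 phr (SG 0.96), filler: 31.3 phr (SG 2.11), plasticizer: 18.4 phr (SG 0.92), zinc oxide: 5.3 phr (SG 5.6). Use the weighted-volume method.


Sum of weights = 155.0
Volume contributions:
  polymer: 100/0.96 = 104.1667
  filler: 31.3/2.11 = 14.8341
  plasticizer: 18.4/0.92 = 20.0000
  zinc oxide: 5.3/5.6 = 0.9464
Sum of volumes = 139.9472
SG = 155.0 / 139.9472 = 1.108

SG = 1.108


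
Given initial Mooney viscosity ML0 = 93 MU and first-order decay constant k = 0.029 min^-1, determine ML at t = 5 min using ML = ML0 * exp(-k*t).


ML = ML0 * exp(-k * t)
ML = 93 * exp(-0.029 * 5)
ML = 93 * 0.8650
ML = 80.45 MU

80.45 MU


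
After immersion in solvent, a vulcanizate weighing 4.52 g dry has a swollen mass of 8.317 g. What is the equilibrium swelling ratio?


Q = W_swollen / W_dry
Q = 8.317 / 4.52
Q = 1.84

Q = 1.84


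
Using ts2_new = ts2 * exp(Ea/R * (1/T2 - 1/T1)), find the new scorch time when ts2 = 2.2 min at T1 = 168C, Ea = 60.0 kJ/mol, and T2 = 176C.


Convert temperatures: T1 = 168 + 273.15 = 441.15 K, T2 = 176 + 273.15 = 449.15 K
ts2_new = 2.2 * exp(60000 / 8.314 * (1/449.15 - 1/441.15))
1/T2 - 1/T1 = -4.0375e-05
ts2_new = 1.64 min

1.64 min


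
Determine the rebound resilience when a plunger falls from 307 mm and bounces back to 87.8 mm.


Resilience = h_rebound / h_drop * 100
= 87.8 / 307 * 100
= 28.6%

28.6%


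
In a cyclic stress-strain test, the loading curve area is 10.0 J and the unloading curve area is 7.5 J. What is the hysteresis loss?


Hysteresis loss = loading - unloading
= 10.0 - 7.5
= 2.5 J

2.5 J


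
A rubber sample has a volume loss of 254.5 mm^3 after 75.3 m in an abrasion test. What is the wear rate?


Rate = volume_loss / distance
= 254.5 / 75.3
= 3.38 mm^3/m

3.38 mm^3/m


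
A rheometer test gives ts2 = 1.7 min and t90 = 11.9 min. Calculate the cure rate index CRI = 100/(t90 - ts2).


CRI = 100 / (t90 - ts2)
= 100 / (11.9 - 1.7)
= 100 / 10.2
= 9.8 min^-1

9.8 min^-1


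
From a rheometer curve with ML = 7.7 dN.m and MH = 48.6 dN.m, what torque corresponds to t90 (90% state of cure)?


M90 = ML + 0.9 * (MH - ML)
M90 = 7.7 + 0.9 * (48.6 - 7.7)
M90 = 7.7 + 0.9 * 40.9
M90 = 44.51 dN.m

44.51 dN.m


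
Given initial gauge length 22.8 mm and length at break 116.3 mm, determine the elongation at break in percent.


Elongation = (Lf - L0) / L0 * 100
= (116.3 - 22.8) / 22.8 * 100
= 93.5 / 22.8 * 100
= 410.1%

410.1%


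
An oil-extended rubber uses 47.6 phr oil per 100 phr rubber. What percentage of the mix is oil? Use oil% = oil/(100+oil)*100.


Oil % = oil / (100 + oil) * 100
= 47.6 / (100 + 47.6) * 100
= 47.6 / 147.6 * 100
= 32.25%

32.25%


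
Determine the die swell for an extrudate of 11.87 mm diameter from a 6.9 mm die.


Die swell ratio = D_extrudate / D_die
= 11.87 / 6.9
= 1.72

Die swell = 1.72


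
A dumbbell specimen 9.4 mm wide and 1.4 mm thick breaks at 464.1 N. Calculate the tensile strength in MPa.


Area = width * thickness = 9.4 * 1.4 = 13.16 mm^2
TS = force / area = 464.1 / 13.16 = 35.27 MPa

35.27 MPa


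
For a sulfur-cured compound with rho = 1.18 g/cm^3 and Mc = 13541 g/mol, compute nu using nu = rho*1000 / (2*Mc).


nu = rho * 1000 / (2 * Mc)
nu = 1.18 * 1000 / (2 * 13541)
nu = 1180.0 / 27082
nu = 0.0436 mol/L

0.0436 mol/L


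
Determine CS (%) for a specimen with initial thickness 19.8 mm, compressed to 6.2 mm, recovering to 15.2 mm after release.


CS = (t0 - recovered) / (t0 - ts) * 100
= (19.8 - 15.2) / (19.8 - 6.2) * 100
= 4.6 / 13.6 * 100
= 33.8%

33.8%


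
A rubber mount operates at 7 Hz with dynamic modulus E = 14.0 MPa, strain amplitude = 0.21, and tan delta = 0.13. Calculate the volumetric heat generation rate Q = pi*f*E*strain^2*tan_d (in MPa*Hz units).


Q = pi * f * E * strain^2 * tan_d
= pi * 7 * 14.0 * 0.21^2 * 0.13
= pi * 7 * 14.0 * 0.0441 * 0.13
= 1.7651

Q = 1.7651


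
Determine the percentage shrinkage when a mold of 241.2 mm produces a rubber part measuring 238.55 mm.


Shrinkage = (mold - part) / mold * 100
= (241.2 - 238.55) / 241.2 * 100
= 2.65 / 241.2 * 100
= 1.1%

1.1%


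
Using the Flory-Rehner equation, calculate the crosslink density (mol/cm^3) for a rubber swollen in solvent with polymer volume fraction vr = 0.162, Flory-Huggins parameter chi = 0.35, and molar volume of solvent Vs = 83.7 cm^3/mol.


ln(1 - vr) = ln(1 - 0.162) = -0.1767
Numerator = -((-0.1767) + 0.162 + 0.35 * 0.162^2) = 0.0056
Denominator = 83.7 * (0.162^(1/3) - 0.162/2) = 38.8482
nu = 0.0056 / 38.8482 = 1.4291e-04 mol/cm^3

1.4291e-04 mol/cm^3


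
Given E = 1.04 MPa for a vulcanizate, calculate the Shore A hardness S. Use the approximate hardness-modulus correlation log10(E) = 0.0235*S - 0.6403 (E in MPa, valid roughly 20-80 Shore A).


log10(E) = 0.0235*S - 0.6403  =>  S = (log10(E) + 0.6403) / 0.0235
log10(1.04) = 0.017033
S = (0.017033 + 0.6403) / 0.0235 = 0.657333 / 0.0235
S = 28.0

Shore A = 28.0


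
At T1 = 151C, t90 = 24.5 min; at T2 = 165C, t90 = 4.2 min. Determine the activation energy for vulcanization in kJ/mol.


T1 = 424.15 K, T2 = 438.15 K
1/T1 - 1/T2 = 7.5333e-05
ln(t1/t2) = ln(24.5/4.2) = 1.7636
Ea = 8.314 * 1.7636 / 7.5333e-05 = 194635.2749 J/mol
Ea = 194.64 kJ/mol

194.64 kJ/mol


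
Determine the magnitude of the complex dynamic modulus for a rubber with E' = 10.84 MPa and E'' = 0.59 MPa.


|E*| = sqrt(E'^2 + E''^2)
= sqrt(10.84^2 + 0.59^2)
= sqrt(117.5056 + 0.3481)
= 10.856 MPa

10.856 MPa


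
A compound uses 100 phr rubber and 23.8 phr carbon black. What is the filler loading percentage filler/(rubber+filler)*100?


Filler % = filler / (rubber + filler) * 100
= 23.8 / (100 + 23.8) * 100
= 23.8 / 123.8 * 100
= 19.22%

19.22%


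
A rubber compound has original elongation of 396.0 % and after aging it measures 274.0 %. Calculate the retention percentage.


Retention = aged / original * 100
= 274.0 / 396.0 * 100
= 69.2%

69.2%


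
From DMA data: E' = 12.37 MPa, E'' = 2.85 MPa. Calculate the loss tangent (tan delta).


tan delta = E'' / E'
= 2.85 / 12.37
= 0.2304

tan delta = 0.2304


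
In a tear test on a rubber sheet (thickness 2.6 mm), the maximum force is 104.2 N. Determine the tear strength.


Tear strength = force / thickness
= 104.2 / 2.6
= 40.08 N/mm

40.08 N/mm


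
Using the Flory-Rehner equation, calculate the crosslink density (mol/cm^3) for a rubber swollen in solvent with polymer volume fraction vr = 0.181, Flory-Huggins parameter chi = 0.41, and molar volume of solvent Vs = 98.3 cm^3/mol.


ln(1 - vr) = ln(1 - 0.181) = -0.1997
Numerator = -((-0.1997) + 0.181 + 0.41 * 0.181^2) = 0.0052
Denominator = 98.3 * (0.181^(1/3) - 0.181/2) = 46.7087
nu = 0.0052 / 46.7087 = 1.1217e-04 mol/cm^3

1.1217e-04 mol/cm^3


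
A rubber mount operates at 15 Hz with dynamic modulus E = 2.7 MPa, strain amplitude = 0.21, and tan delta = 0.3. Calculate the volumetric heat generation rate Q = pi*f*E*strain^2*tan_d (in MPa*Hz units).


Q = pi * f * E * strain^2 * tan_d
= pi * 15 * 2.7 * 0.21^2 * 0.3
= pi * 15 * 2.7 * 0.0441 * 0.3
= 1.6833

Q = 1.6833


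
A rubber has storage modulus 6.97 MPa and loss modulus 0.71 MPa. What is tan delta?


tan delta = E'' / E'
= 0.71 / 6.97
= 0.1019

tan delta = 0.1019


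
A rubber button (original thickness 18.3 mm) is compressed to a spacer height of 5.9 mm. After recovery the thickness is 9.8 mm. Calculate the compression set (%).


CS = (t0 - recovered) / (t0 - ts) * 100
= (18.3 - 9.8) / (18.3 - 5.9) * 100
= 8.5 / 12.4 * 100
= 68.5%

68.5%


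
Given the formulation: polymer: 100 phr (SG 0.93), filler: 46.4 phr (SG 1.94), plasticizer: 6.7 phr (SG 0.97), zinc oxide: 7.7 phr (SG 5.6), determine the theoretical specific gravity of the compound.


Sum of weights = 160.8
Volume contributions:
  polymer: 100/0.93 = 107.5269
  filler: 46.4/1.94 = 23.9175
  plasticizer: 6.7/0.97 = 6.9072
  zinc oxide: 7.7/5.6 = 1.3750
Sum of volumes = 139.7266
SG = 160.8 / 139.7266 = 1.151

SG = 1.151


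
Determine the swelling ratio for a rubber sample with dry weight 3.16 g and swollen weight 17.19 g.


Q = W_swollen / W_dry
Q = 17.19 / 3.16
Q = 5.44

Q = 5.44


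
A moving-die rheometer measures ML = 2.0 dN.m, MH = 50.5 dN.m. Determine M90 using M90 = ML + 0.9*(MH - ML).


M90 = ML + 0.9 * (MH - ML)
M90 = 2.0 + 0.9 * (50.5 - 2.0)
M90 = 2.0 + 0.9 * 48.5
M90 = 45.65 dN.m

45.65 dN.m


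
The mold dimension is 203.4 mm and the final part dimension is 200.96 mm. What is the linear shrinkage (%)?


Shrinkage = (mold - part) / mold * 100
= (203.4 - 200.96) / 203.4 * 100
= 2.44 / 203.4 * 100
= 1.2%

1.2%


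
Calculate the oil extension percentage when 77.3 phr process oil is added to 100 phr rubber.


Oil % = oil / (100 + oil) * 100
= 77.3 / (100 + 77.3) * 100
= 77.3 / 177.3 * 100
= 43.6%

43.6%


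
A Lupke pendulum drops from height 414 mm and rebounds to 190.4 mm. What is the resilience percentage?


Resilience = h_rebound / h_drop * 100
= 190.4 / 414 * 100
= 46.0%

46.0%


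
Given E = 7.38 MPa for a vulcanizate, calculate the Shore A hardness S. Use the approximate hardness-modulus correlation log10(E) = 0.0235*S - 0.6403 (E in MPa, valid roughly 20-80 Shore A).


log10(E) = 0.0235*S - 0.6403  =>  S = (log10(E) + 0.6403) / 0.0235
log10(7.38) = 0.868056
S = (0.868056 + 0.6403) / 0.0235 = 1.508356 / 0.0235
S = 64.2

Shore A = 64.2


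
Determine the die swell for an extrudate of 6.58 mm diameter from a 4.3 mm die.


Die swell ratio = D_extrudate / D_die
= 6.58 / 4.3
= 1.53

Die swell = 1.53


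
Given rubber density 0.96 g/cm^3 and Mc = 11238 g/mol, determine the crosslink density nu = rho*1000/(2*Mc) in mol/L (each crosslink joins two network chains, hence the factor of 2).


nu = rho * 1000 / (2 * Mc)
nu = 0.96 * 1000 / (2 * 11238)
nu = 960.0 / 22476
nu = 0.0427 mol/L

0.0427 mol/L


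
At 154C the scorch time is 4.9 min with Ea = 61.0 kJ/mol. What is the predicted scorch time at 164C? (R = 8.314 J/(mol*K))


Convert temperatures: T1 = 154 + 273.15 = 427.15 K, T2 = 164 + 273.15 = 437.15 K
ts2_new = 4.9 * exp(61000 / 8.314 * (1/437.15 - 1/427.15))
1/T2 - 1/T1 = -5.3554e-05
ts2_new = 3.31 min

3.31 min


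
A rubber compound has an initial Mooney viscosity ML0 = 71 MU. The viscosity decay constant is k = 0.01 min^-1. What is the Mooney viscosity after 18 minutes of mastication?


ML = ML0 * exp(-k * t)
ML = 71 * exp(-0.01 * 18)
ML = 71 * 0.8353
ML = 59.3 MU

59.3 MU


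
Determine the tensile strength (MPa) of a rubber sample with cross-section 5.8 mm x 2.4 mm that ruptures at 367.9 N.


Area = width * thickness = 5.8 * 2.4 = 13.92 mm^2
TS = force / area = 367.9 / 13.92 = 26.43 MPa

26.43 MPa


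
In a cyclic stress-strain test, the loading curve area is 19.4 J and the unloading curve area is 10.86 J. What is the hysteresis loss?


Hysteresis loss = loading - unloading
= 19.4 - 10.86
= 8.54 J

8.54 J


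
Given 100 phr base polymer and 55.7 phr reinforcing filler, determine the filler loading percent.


Filler % = filler / (rubber + filler) * 100
= 55.7 / (100 + 55.7) * 100
= 55.7 / 155.7 * 100
= 35.77%

35.77%


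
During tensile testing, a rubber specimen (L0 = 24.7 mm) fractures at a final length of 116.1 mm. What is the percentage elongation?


Elongation = (Lf - L0) / L0 * 100
= (116.1 - 24.7) / 24.7 * 100
= 91.4 / 24.7 * 100
= 370.0%

370.0%


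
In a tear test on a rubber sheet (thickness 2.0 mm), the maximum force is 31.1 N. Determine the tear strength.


Tear strength = force / thickness
= 31.1 / 2.0
= 15.55 N/mm

15.55 N/mm


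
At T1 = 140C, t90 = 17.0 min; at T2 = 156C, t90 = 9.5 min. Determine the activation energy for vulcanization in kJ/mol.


T1 = 413.15 K, T2 = 429.15 K
1/T1 - 1/T2 = 9.0241e-05
ln(t1/t2) = ln(17.0/9.5) = 0.5819
Ea = 8.314 * 0.5819 / 9.0241e-05 = 53613.1530 J/mol
Ea = 53.61 kJ/mol

53.61 kJ/mol


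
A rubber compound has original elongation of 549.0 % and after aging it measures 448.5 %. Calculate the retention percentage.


Retention = aged / original * 100
= 448.5 / 549.0 * 100
= 81.7%

81.7%


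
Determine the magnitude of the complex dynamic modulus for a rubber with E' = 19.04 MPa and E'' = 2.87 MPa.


|E*| = sqrt(E'^2 + E''^2)
= sqrt(19.04^2 + 2.87^2)
= sqrt(362.5216 + 8.2369)
= 19.255 MPa

19.255 MPa


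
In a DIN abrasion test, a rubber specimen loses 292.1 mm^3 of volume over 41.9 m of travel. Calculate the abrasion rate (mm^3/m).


Rate = volume_loss / distance
= 292.1 / 41.9
= 6.971 mm^3/m

6.971 mm^3/m


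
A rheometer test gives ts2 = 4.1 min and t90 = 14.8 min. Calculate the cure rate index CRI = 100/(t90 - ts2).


CRI = 100 / (t90 - ts2)
= 100 / (14.8 - 4.1)
= 100 / 10.7
= 9.35 min^-1

9.35 min^-1


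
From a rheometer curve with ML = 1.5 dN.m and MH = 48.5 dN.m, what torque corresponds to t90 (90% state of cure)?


M90 = ML + 0.9 * (MH - ML)
M90 = 1.5 + 0.9 * (48.5 - 1.5)
M90 = 1.5 + 0.9 * 47.0
M90 = 43.8 dN.m

43.8 dN.m


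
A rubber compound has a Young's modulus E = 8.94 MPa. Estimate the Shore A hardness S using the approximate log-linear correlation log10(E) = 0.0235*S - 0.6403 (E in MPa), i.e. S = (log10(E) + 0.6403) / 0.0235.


log10(E) = 0.0235*S - 0.6403  =>  S = (log10(E) + 0.6403) / 0.0235
log10(8.94) = 0.951338
S = (0.951338 + 0.6403) / 0.0235 = 1.591638 / 0.0235
S = 67.7

Shore A = 67.7


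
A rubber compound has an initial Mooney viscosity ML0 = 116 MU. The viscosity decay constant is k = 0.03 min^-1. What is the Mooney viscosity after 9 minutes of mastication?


ML = ML0 * exp(-k * t)
ML = 116 * exp(-0.03 * 9)
ML = 116 * 0.7634
ML = 88.55 MU

88.55 MU


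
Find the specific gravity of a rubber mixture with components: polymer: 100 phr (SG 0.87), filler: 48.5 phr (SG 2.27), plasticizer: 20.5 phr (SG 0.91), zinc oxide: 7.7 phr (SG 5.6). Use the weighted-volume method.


Sum of weights = 176.7
Volume contributions:
  polymer: 100/0.87 = 114.9425
  filler: 48.5/2.27 = 21.3656
  plasticizer: 20.5/0.91 = 22.5275
  zinc oxide: 7.7/5.6 = 1.3750
Sum of volumes = 160.2106
SG = 176.7 / 160.2106 = 1.103

SG = 1.103


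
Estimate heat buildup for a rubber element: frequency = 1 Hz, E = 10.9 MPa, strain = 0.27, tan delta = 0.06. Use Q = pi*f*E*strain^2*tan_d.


Q = pi * f * E * strain^2 * tan_d
= pi * 1 * 10.9 * 0.27^2 * 0.06
= pi * 1 * 10.9 * 0.0729 * 0.06
= 0.1498

Q = 0.1498


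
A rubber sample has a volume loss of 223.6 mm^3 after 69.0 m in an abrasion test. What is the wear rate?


Rate = volume_loss / distance
= 223.6 / 69.0
= 3.241 mm^3/m

3.241 mm^3/m


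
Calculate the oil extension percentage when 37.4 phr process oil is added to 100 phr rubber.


Oil % = oil / (100 + oil) * 100
= 37.4 / (100 + 37.4) * 100
= 37.4 / 137.4 * 100
= 27.22%

27.22%


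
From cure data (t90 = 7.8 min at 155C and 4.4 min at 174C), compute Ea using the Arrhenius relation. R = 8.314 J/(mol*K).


T1 = 428.15 K, T2 = 447.15 K
1/T1 - 1/T2 = 9.9244e-05
ln(t1/t2) = ln(7.8/4.4) = 0.5725
Ea = 8.314 * 0.5725 / 9.9244e-05 = 47961.8198 J/mol
Ea = 47.96 kJ/mol

47.96 kJ/mol


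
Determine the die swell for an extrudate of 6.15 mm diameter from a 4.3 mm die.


Die swell ratio = D_extrudate / D_die
= 6.15 / 4.3
= 1.43

Die swell = 1.43


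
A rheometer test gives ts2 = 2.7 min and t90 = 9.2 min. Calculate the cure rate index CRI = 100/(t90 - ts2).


CRI = 100 / (t90 - ts2)
= 100 / (9.2 - 2.7)
= 100 / 6.5
= 15.38 min^-1

15.38 min^-1


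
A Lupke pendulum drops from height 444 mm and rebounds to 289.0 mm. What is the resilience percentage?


Resilience = h_rebound / h_drop * 100
= 289.0 / 444 * 100
= 65.1%

65.1%


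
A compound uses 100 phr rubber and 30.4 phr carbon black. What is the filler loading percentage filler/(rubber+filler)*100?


Filler % = filler / (rubber + filler) * 100
= 30.4 / (100 + 30.4) * 100
= 30.4 / 130.4 * 100
= 23.31%

23.31%


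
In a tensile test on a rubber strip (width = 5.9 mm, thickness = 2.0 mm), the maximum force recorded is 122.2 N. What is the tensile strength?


Area = width * thickness = 5.9 * 2.0 = 11.8 mm^2
TS = force / area = 122.2 / 11.8 = 10.36 MPa

10.36 MPa


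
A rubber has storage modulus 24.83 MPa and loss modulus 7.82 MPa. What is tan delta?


tan delta = E'' / E'
= 7.82 / 24.83
= 0.3149

tan delta = 0.3149


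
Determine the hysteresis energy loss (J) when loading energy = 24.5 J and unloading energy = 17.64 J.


Hysteresis loss = loading - unloading
= 24.5 - 17.64
= 6.86 J

6.86 J


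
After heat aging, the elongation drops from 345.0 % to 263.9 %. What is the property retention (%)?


Retention = aged / original * 100
= 263.9 / 345.0 * 100
= 76.5%

76.5%


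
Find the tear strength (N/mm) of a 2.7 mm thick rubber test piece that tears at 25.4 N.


Tear strength = force / thickness
= 25.4 / 2.7
= 9.41 N/mm

9.41 N/mm


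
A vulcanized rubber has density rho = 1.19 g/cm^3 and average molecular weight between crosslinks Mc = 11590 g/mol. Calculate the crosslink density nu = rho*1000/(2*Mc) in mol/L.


nu = rho * 1000 / (2 * Mc)
nu = 1.19 * 1000 / (2 * 11590)
nu = 1190.0 / 23180
nu = 0.0513 mol/L

0.0513 mol/L


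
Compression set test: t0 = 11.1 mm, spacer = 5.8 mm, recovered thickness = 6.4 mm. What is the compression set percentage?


CS = (t0 - recovered) / (t0 - ts) * 100
= (11.1 - 6.4) / (11.1 - 5.8) * 100
= 4.7 / 5.3 * 100
= 88.7%

88.7%


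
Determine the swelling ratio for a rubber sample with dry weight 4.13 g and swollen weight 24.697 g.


Q = W_swollen / W_dry
Q = 24.697 / 4.13
Q = 5.98

Q = 5.98


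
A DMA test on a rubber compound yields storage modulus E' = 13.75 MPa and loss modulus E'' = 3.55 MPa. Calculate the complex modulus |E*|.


|E*| = sqrt(E'^2 + E''^2)
= sqrt(13.75^2 + 3.55^2)
= sqrt(189.0625 + 12.6025)
= 14.201 MPa

14.201 MPa


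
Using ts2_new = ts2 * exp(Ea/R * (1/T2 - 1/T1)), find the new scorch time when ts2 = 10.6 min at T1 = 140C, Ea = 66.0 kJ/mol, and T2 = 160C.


Convert temperatures: T1 = 140 + 273.15 = 413.15 K, T2 = 160 + 273.15 = 433.15 K
ts2_new = 10.6 * exp(66000 / 8.314 * (1/433.15 - 1/413.15))
1/T2 - 1/T1 = -1.1176e-04
ts2_new = 4.37 min

4.37 min


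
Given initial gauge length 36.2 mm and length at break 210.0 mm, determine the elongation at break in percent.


Elongation = (Lf - L0) / L0 * 100
= (210.0 - 36.2) / 36.2 * 100
= 173.8 / 36.2 * 100
= 480.1%

480.1%


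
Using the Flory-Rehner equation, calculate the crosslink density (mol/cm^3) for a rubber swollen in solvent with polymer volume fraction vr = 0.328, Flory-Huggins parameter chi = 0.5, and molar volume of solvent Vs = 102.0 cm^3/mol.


ln(1 - vr) = ln(1 - 0.328) = -0.3975
Numerator = -((-0.3975) + 0.328 + 0.5 * 0.328^2) = 0.0157
Denominator = 102.0 * (0.328^(1/3) - 0.328/2) = 53.6156
nu = 0.0157 / 53.6156 = 2.9292e-04 mol/cm^3

2.9292e-04 mol/cm^3


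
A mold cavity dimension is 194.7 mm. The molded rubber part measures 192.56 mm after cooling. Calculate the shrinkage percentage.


Shrinkage = (mold - part) / mold * 100
= (194.7 - 192.56) / 194.7 * 100
= 2.14 / 194.7 * 100
= 1.1%

1.1%


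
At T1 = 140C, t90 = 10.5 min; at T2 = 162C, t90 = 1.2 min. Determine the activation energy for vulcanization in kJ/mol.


T1 = 413.15 K, T2 = 435.15 K
1/T1 - 1/T2 = 1.2237e-04
ln(t1/t2) = ln(10.5/1.2) = 2.1691
Ea = 8.314 * 2.1691 / 1.2237e-04 = 147368.4068 J/mol
Ea = 147.37 kJ/mol

147.37 kJ/mol


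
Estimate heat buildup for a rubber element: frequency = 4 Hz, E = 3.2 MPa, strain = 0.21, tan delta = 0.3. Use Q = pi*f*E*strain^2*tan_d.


Q = pi * f * E * strain^2 * tan_d
= pi * 4 * 3.2 * 0.21^2 * 0.3
= pi * 4 * 3.2 * 0.0441 * 0.3
= 0.5320

Q = 0.5320


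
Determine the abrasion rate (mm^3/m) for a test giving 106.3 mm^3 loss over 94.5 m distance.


Rate = volume_loss / distance
= 106.3 / 94.5
= 1.125 mm^3/m

1.125 mm^3/m


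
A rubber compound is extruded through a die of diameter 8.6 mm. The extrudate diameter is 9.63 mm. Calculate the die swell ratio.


Die swell ratio = D_extrudate / D_die
= 9.63 / 8.6
= 1.12

Die swell = 1.12


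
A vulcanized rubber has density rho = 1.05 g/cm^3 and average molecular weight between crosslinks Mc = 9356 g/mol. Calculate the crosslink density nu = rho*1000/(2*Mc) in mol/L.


nu = rho * 1000 / (2 * Mc)
nu = 1.05 * 1000 / (2 * 9356)
nu = 1050.0 / 18712
nu = 0.0561 mol/L

0.0561 mol/L


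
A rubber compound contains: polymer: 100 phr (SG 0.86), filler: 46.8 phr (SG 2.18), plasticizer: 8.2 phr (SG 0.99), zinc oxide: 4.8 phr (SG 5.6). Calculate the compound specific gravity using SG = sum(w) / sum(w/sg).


Sum of weights = 159.8
Volume contributions:
  polymer: 100/0.86 = 116.2791
  filler: 46.8/2.18 = 21.4679
  plasticizer: 8.2/0.99 = 8.2828
  zinc oxide: 4.8/5.6 = 0.8571
Sum of volumes = 146.8869
SG = 159.8 / 146.8869 = 1.088

SG = 1.088


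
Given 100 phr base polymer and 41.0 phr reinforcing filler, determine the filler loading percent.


Filler % = filler / (rubber + filler) * 100
= 41.0 / (100 + 41.0) * 100
= 41.0 / 141.0 * 100
= 29.08%

29.08%


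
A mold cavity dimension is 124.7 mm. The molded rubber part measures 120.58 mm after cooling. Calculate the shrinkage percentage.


Shrinkage = (mold - part) / mold * 100
= (124.7 - 120.58) / 124.7 * 100
= 4.12 / 124.7 * 100
= 3.3%

3.3%


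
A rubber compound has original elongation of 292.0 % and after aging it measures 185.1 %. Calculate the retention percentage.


Retention = aged / original * 100
= 185.1 / 292.0 * 100
= 63.4%

63.4%


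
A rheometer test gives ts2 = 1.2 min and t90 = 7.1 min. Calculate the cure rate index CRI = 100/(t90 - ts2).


CRI = 100 / (t90 - ts2)
= 100 / (7.1 - 1.2)
= 100 / 5.9
= 16.95 min^-1

16.95 min^-1


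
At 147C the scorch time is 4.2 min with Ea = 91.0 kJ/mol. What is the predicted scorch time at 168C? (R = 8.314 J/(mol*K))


Convert temperatures: T1 = 147 + 273.15 = 420.15 K, T2 = 168 + 273.15 = 441.15 K
ts2_new = 4.2 * exp(91000 / 8.314 * (1/441.15 - 1/420.15))
1/T2 - 1/T1 = -1.1330e-04
ts2_new = 1.22 min

1.22 min


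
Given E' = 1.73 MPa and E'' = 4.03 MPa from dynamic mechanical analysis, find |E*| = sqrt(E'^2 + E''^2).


|E*| = sqrt(E'^2 + E''^2)
= sqrt(1.73^2 + 4.03^2)
= sqrt(2.9929 + 16.2409)
= 4.386 MPa

4.386 MPa


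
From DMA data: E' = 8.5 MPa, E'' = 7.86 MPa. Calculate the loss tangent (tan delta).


tan delta = E'' / E'
= 7.86 / 8.5
= 0.9247

tan delta = 0.9247


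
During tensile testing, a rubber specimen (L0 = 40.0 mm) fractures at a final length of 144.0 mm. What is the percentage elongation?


Elongation = (Lf - L0) / L0 * 100
= (144.0 - 40.0) / 40.0 * 100
= 104.0 / 40.0 * 100
= 260.0%

260.0%


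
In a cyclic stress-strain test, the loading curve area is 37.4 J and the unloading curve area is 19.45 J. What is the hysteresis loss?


Hysteresis loss = loading - unloading
= 37.4 - 19.45
= 17.95 J

17.95 J


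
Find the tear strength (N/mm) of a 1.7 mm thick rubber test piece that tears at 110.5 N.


Tear strength = force / thickness
= 110.5 / 1.7
= 65.0 N/mm

65.0 N/mm


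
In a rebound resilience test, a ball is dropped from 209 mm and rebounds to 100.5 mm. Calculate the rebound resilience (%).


Resilience = h_rebound / h_drop * 100
= 100.5 / 209 * 100
= 48.1%

48.1%


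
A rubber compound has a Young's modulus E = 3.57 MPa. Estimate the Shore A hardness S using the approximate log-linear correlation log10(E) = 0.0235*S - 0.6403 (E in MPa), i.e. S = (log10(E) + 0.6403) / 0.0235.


log10(E) = 0.0235*S - 0.6403  =>  S = (log10(E) + 0.6403) / 0.0235
log10(3.57) = 0.552668
S = (0.552668 + 0.6403) / 0.0235 = 1.192968 / 0.0235
S = 50.8

Shore A = 50.8


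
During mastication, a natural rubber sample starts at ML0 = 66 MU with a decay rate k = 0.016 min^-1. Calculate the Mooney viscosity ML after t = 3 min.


ML = ML0 * exp(-k * t)
ML = 66 * exp(-0.016 * 3)
ML = 66 * 0.9531
ML = 62.91 MU

62.91 MU


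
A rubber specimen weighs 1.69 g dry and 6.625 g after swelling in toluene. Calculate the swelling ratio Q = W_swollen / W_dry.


Q = W_swollen / W_dry
Q = 6.625 / 1.69
Q = 3.92

Q = 3.92


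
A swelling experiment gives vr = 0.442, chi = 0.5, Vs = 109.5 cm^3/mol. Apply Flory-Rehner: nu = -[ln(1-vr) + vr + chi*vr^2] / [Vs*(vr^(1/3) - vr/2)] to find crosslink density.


ln(1 - vr) = ln(1 - 0.442) = -0.5834
Numerator = -((-0.5834) + 0.442 + 0.5 * 0.442^2) = 0.0437
Denominator = 109.5 * (0.442^(1/3) - 0.442/2) = 59.2112
nu = 0.0437 / 59.2112 = 7.3828e-04 mol/cm^3

7.3828e-04 mol/cm^3


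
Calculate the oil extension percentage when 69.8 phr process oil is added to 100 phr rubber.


Oil % = oil / (100 + oil) * 100
= 69.8 / (100 + 69.8) * 100
= 69.8 / 169.8 * 100
= 41.11%

41.11%


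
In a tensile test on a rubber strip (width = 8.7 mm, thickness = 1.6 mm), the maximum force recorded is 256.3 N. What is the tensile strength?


Area = width * thickness = 8.7 * 1.6 = 13.92 mm^2
TS = force / area = 256.3 / 13.92 = 18.41 MPa

18.41 MPa


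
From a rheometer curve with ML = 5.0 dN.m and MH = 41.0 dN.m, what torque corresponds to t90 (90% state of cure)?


M90 = ML + 0.9 * (MH - ML)
M90 = 5.0 + 0.9 * (41.0 - 5.0)
M90 = 5.0 + 0.9 * 36.0
M90 = 37.4 dN.m

37.4 dN.m
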